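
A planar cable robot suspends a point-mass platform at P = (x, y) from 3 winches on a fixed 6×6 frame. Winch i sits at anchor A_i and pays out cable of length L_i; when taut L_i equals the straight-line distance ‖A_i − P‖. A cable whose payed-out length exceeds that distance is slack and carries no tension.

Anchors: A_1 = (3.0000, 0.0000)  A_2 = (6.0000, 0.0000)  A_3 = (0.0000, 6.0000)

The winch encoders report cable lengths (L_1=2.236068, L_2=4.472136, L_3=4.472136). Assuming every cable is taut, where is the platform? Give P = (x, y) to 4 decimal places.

(2.0000, 2.0000)

circle eqns → linear via eq_j − eq_1; set k_j = A_j·A_j − L_j²
k_1 = 9.0000+0.0000−5.0000 = 4.0000
-6.0000·x + 0.0000·y = k_1−k_2 = -12.0000
6.0000·x − 12.0000·y = k_1−k_3 = -12.0000
solve first two rows → x=2.0000, y=2.0000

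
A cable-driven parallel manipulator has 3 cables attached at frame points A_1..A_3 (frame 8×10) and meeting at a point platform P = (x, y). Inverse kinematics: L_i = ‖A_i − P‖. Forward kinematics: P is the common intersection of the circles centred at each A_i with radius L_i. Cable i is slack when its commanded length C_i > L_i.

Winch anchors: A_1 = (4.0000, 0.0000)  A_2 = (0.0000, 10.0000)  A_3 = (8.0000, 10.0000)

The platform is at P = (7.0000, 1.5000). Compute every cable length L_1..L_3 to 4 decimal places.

(3.3541, 11.0114, 8.5586)

L_1: Δ = A_1−P = (-3.0000, -1.5000) → ‖Δ‖ = √11.2500 = 3.3541
L_2: Δ = A_2−P = (-7.0000, 8.5000) → ‖Δ‖ = √121.2500 = 11.0114
L_3: Δ = A_3−P = (1.0000, 8.5000) → ‖Δ‖ = √73.2500 = 8.5586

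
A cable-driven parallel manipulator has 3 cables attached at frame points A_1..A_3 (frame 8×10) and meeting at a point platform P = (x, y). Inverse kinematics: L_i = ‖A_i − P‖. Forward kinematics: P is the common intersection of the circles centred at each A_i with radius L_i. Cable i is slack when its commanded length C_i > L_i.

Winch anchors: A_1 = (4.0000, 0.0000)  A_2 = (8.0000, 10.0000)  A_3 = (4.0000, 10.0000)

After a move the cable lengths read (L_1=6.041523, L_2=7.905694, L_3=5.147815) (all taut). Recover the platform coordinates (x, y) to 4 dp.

expand ‖A_i−P‖²=L_i² and subtract eq 1 (k_i ≔ ‖A_i‖²−L_i²)
k_1 = 16.0000+0.0000−36.5000 = -20.5000
eq1−eq2 → [-8.0000  -20.0000]·P = -122.0000
eq1−eq3 → [0.0000  -20.0000]·P = -110.0000
2×2 solve → P = (1.5000, 5.5000)

(1.5000, 5.5000)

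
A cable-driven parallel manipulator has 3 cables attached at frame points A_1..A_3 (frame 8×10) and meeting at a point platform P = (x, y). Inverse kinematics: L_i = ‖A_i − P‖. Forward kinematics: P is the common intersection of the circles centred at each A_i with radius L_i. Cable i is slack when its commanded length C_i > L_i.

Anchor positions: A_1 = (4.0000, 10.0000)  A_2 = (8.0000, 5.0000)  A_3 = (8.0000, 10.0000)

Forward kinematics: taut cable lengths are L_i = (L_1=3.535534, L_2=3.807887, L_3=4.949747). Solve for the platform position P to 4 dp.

circle eqns → linear via eq_j − eq_1; set q_j = A_j·A_j − L_j²
q_1 = 16.0000+100.0000−12.5000 = 103.5000
-8.0000·x + 10.0000·y = q_1−q_2 = 29.0000
-8.0000·x + 0.0000·y = q_1−q_3 = -36.0000
solve first two rows → x=4.5000, y=6.5000

(4.5000, 6.5000)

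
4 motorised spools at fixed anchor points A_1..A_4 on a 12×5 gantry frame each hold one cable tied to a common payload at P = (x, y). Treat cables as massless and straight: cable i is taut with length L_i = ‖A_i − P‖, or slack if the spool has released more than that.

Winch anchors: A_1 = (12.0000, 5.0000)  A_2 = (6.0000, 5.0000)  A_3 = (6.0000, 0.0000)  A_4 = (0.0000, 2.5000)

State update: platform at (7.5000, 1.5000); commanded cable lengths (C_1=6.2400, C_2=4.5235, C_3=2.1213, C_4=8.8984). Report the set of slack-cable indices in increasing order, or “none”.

i=1: geometric 5.7009 vs commanded 6.2400 ⇒ slack
i=2: geometric 3.8079 vs commanded 4.5235 ⇒ slack
i=3: geometric 2.1213 vs commanded 2.1213 ⇒ taut
i=4: geometric 7.5664 vs commanded 8.8984 ⇒ slack

1, 2, 4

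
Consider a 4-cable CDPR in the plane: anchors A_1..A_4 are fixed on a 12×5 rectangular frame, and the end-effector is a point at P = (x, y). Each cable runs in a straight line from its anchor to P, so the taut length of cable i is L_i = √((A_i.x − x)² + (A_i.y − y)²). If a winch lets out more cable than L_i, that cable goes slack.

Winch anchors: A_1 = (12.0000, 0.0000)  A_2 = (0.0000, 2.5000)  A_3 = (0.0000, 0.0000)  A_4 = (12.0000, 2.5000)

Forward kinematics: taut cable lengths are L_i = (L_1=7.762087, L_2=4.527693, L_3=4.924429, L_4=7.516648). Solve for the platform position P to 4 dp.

(4.5000, 2.0000)

expand ‖A_i−P‖²=L_i² and subtract eq 1 (q_i ≔ ‖A_i‖²−L_i²)
q_1 = 144.0000+0.0000−60.2500 = 83.7500
eq1−eq2 → [24.0000  -5.0000]·P = 98.0000
eq1−eq3 → [24.0000  0.0000]·P = 108.0000
eq1−eq4 → [0.0000  -5.0000]·P = -10.0000
2×2 solve → P = (4.5000, 2.0000)
check cable 4: ‖A_4−P‖² = 56.5000 ≈ L_4² = 56.5000 ✓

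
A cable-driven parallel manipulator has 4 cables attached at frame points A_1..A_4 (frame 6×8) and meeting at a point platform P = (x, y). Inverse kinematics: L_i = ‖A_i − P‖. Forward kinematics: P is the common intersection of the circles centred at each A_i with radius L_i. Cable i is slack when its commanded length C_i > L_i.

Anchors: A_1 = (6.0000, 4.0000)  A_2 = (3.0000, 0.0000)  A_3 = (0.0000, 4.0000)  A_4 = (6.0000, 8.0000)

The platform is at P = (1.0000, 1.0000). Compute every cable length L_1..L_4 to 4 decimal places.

L_1: Δ = A_1−P = (5.0000, 3.0000) → ‖Δ‖ = √34.0000 = 5.8310
L_2: Δ = A_2−P = (2.0000, -1.0000) → ‖Δ‖ = √5.0000 = 2.2361
L_3: Δ = A_3−P = (-1.0000, 3.0000) → ‖Δ‖ = √10.0000 = 3.1623
L_4: Δ = A_4−P = (5.0000, 7.0000) → ‖Δ‖ = √74.0000 = 8.6023

(5.8310, 2.2361, 3.1623, 8.6023)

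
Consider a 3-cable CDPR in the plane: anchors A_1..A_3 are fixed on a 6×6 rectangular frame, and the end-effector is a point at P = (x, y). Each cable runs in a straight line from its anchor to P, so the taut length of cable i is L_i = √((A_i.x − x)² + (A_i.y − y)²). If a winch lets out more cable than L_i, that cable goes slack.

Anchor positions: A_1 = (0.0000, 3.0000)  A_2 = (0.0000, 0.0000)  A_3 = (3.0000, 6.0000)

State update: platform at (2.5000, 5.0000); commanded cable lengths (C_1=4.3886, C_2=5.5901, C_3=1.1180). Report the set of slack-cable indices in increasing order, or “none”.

1

cable 1: √((-2.5000)²+(-2.0000)²)=3.2016, C_1=4.3886: slack
cable 2: √((-2.5000)²+(-5.0000)²)=5.5902, C_2=5.5901: taut
cable 3: √((0.5000)²+(1.0000)²)=1.1180, C_3=1.1180: taut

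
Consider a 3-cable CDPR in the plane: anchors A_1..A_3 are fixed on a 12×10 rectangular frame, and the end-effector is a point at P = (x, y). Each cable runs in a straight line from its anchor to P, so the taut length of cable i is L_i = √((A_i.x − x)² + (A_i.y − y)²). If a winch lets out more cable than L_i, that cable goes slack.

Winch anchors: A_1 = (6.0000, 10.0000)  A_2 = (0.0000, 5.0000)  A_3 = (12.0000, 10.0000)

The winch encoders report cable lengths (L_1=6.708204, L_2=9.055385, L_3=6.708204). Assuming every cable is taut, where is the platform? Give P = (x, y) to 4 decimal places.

circle eqns → linear via eq_j − eq_1; set q_j = A_j·A_j − L_j²
q_1 = 36.0000+100.0000−45.0000 = 91.0000
12.0000·x + 10.0000·y = q_1−q_2 = 148.0000
-12.0000·x + 0.0000·y = q_1−q_3 = -108.0000
solve first two rows → x=9.0000, y=4.0000

(9.0000, 4.0000)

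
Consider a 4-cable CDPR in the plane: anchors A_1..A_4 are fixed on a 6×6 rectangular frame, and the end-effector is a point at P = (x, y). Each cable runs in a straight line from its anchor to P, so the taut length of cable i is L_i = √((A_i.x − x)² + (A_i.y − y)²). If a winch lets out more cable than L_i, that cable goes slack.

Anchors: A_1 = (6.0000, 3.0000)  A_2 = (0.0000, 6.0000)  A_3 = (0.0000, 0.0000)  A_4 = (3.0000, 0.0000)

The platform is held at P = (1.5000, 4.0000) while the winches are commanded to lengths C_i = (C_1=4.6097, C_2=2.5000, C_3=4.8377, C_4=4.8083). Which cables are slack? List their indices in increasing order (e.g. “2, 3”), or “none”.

3, 4

cable 1: L_1 = ‖A_1−P‖ = 4.6098;  C_1 = 4.6097 → taut
cable 2: L_2 = ‖A_2−P‖ = 2.5000;  C_2 = 2.5000 → taut
cable 3: L_3 = ‖A_3−P‖ = 4.2720;  C_3 = 4.8377 → slack
cable 4: L_4 = ‖A_4−P‖ = 4.2720;  C_4 = 4.8083 → slack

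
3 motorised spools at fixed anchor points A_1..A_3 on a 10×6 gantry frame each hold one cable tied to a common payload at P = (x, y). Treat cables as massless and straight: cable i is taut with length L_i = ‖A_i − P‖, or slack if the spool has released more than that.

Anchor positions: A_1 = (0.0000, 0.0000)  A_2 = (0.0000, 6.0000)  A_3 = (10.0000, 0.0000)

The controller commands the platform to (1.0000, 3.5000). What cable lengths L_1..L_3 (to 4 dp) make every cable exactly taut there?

L_1 = √((0.0000−1.0000)² + (0.0000−3.5000)²) = 3.6401
L_2 = √((0.0000−1.0000)² + (6.0000−3.5000)²) = 2.6926
L_3 = √((10.0000−1.0000)² + (0.0000−3.5000)²) = 9.6566

(3.6401, 2.6926, 9.6566)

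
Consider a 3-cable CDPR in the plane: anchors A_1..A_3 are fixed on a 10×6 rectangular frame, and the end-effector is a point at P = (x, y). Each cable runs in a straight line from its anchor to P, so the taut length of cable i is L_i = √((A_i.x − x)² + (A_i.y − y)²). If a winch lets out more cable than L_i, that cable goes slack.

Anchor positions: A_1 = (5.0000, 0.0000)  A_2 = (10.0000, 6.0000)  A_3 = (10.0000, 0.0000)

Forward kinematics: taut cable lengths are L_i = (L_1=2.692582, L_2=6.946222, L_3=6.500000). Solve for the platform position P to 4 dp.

(4.0000, 2.5000)

each cable: (A_i−P)·(A_i−P) = L_i²; let c_i = ‖A_i‖²−L_i²
c_1 = 25.0000+0.0000−7.2500 = 17.7500
row 1: -10.0000x − 12.0000y = -70.0000  (c_2=87.7500)
row 2: -10.0000x + 0.0000y = -40.0000  (c_3=57.7500)
Cramer on rows 1–2 → x = 4.0000, y = 2.5000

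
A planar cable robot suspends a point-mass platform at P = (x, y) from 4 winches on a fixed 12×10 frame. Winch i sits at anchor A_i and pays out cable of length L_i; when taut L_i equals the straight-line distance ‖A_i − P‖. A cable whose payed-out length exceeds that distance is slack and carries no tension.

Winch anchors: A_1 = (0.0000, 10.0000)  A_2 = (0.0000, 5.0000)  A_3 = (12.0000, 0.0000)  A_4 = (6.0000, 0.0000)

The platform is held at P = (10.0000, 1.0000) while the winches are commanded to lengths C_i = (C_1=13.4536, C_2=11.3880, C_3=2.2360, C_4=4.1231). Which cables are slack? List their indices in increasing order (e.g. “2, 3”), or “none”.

2

i=1: geometric 13.4536 vs commanded 13.4536 ⇒ taut
i=2: geometric 10.7703 vs commanded 11.3880 ⇒ slack
i=3: geometric 2.2361 vs commanded 2.2360 ⇒ taut
i=4: geometric 4.1231 vs commanded 4.1231 ⇒ taut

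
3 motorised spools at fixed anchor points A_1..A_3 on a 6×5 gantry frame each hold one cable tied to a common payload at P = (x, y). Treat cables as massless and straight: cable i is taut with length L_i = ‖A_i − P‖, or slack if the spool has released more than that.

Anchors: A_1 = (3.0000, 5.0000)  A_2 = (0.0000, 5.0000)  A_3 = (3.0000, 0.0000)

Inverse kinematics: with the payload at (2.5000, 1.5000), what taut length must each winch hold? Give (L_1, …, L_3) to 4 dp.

cable 1: Δx=0.5000, Δy=3.5000; L_1 = √(Δx²+Δy²) = 3.5355
cable 2: Δx=-2.5000, Δy=3.5000; L_2 = √(Δx²+Δy²) = 4.3012
cable 3: Δx=0.5000, Δy=-1.5000; L_3 = √(Δx²+Δy²) = 1.5811

(3.5355, 4.3012, 1.5811)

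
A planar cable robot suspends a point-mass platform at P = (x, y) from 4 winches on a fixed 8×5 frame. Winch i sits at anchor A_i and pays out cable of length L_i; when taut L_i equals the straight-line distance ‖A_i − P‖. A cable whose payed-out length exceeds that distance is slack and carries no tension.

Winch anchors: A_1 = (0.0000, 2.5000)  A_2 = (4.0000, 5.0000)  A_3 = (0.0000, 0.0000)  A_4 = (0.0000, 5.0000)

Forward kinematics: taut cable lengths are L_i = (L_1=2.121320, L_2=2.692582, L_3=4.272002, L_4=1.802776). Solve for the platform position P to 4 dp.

(1.5000, 4.0000)

circle eqns → linear via eq_j − eq_1; set q_j = A_j·A_j − L_j²
q_1 = 0.0000+6.2500−4.5000 = 1.7500
-8.0000·x − 5.0000·y = q_1−q_2 = -32.0000
0.0000·x + 5.0000·y = q_1−q_3 = 20.0000
0.0000·x − 5.0000·y = q_1−q_4 = -20.0000
solve first two rows → x=1.5000, y=4.0000
check cable 4: ‖A_4−P‖² = 3.2500 ≈ L_4² = 3.2500 ✓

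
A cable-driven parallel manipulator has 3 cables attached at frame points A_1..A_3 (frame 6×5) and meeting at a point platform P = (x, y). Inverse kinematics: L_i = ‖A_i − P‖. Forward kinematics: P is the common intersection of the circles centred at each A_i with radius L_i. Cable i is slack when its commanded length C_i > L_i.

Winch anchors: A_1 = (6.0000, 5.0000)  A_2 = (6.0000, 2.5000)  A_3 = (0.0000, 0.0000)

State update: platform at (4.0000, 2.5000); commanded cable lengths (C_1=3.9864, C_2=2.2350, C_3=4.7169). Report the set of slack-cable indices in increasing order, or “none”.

cable 1: L_1 = ‖A_1−P‖ = 3.2016;  C_1 = 3.9864 → slack
cable 2: L_2 = ‖A_2−P‖ = 2.0000;  C_2 = 2.2350 → slack
cable 3: L_3 = ‖A_3−P‖ = 4.7170;  C_3 = 4.7169 → taut

1, 2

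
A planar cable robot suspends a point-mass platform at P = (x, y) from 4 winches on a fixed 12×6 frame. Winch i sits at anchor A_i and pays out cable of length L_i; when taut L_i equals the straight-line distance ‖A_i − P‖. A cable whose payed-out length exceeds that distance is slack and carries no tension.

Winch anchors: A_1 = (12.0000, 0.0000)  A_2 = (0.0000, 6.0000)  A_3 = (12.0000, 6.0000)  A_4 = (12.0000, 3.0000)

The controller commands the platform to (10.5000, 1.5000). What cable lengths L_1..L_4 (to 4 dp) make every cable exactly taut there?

(2.1213, 11.4237, 4.7434, 2.1213)

L_1: Δ = A_1−P = (1.5000, -1.5000) → ‖Δ‖ = √4.5000 = 2.1213
L_2: Δ = A_2−P = (-10.5000, 4.5000) → ‖Δ‖ = √130.5000 = 11.4237
L_3: Δ = A_3−P = (1.5000, 4.5000) → ‖Δ‖ = √22.5000 = 4.7434
L_4: Δ = A_4−P = (1.5000, 1.5000) → ‖Δ‖ = √4.5000 = 2.1213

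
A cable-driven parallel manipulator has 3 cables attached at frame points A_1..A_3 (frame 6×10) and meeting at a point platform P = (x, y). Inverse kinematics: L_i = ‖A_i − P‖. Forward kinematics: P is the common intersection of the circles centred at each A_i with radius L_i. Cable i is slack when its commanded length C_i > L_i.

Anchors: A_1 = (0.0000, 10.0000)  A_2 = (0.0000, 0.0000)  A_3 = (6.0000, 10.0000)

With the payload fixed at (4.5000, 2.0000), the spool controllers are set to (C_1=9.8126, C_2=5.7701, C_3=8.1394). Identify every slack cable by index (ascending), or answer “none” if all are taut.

cable 1: L_1 = ‖A_1−P‖ = 9.1788;  C_1 = 9.8126 → slack
cable 2: L_2 = ‖A_2−P‖ = 4.9244;  C_2 = 5.7701 → slack
cable 3: L_3 = ‖A_3−P‖ = 8.1394;  C_3 = 8.1394 → taut

1, 2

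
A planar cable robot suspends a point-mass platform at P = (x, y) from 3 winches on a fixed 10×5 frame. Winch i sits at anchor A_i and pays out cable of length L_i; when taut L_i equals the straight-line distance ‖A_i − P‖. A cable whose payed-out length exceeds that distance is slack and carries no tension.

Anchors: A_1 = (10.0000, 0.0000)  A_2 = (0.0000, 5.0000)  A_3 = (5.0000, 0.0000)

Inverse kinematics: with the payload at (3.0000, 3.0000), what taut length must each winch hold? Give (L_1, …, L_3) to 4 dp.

L_1: Δ = A_1−P = (7.0000, -3.0000) → ‖Δ‖ = √58.0000 = 7.6158
L_2: Δ = A_2−P = (-3.0000, 2.0000) → ‖Δ‖ = √13.0000 = 3.6056
L_3: Δ = A_3−P = (2.0000, -3.0000) → ‖Δ‖ = √13.0000 = 3.6056

(7.6158, 3.6056, 3.6056)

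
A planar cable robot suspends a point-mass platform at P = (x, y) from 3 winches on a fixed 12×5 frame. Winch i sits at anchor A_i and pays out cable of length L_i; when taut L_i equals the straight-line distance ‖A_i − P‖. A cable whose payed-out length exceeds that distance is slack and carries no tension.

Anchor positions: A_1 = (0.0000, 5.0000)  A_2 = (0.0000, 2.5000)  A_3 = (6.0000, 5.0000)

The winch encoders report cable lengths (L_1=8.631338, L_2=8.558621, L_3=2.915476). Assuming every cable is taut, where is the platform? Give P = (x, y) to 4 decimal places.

(8.5000, 3.5000)

each cable: (A_i−P)·(A_i−P) = L_i²; let k_i = ‖A_i‖²−L_i²
k_1 = 0.0000+25.0000−74.5000 = -49.5000
row 1: 0.0000x + 5.0000y = 17.5000  (k_2=-67.0000)
row 2: -12.0000x + 0.0000y = -102.0000  (k_3=52.5000)
Cramer on rows 1–2 → x = 8.5000, y = 3.5000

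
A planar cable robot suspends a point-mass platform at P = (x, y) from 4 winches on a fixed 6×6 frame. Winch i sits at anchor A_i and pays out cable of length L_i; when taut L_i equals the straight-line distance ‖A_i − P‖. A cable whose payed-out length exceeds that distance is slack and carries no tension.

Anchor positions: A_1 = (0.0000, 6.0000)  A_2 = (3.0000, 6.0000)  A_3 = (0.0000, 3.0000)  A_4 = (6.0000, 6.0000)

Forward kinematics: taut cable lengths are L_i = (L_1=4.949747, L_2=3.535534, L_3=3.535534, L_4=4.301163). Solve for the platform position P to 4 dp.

circle eqns → linear via eq_j − eq_1; set k_j = A_j·A_j − L_j²
k_1 = 0.0000+36.0000−24.5000 = 11.5000
-6.0000·x + 0.0000·y = k_1−k_2 = -21.0000
0.0000·x + 6.0000·y = k_1−k_3 = 15.0000
-12.0000·x + 0.0000·y = k_1−k_4 = -42.0000
solve first two rows → x=3.5000, y=2.5000
check cable 4: ‖A_4−P‖² = 18.5000 ≈ L_4² = 18.5000 ✓

(3.5000, 2.5000)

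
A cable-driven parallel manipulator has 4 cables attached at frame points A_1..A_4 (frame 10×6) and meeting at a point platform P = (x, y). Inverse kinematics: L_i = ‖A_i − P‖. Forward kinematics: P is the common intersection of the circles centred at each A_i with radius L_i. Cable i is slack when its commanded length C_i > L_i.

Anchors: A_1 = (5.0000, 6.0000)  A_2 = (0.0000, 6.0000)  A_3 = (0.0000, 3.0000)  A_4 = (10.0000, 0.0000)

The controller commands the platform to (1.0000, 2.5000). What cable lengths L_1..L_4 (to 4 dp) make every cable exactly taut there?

(5.3151, 3.6401, 1.1180, 9.3408)

cable 1: Δx=4.0000, Δy=3.5000; L_1 = √(Δx²+Δy²) = 5.3151
cable 2: Δx=-1.0000, Δy=3.5000; L_2 = √(Δx²+Δy²) = 3.6401
cable 3: Δx=-1.0000, Δy=0.5000; L_3 = √(Δx²+Δy²) = 1.1180
cable 4: Δx=9.0000, Δy=-2.5000; L_4 = √(Δx²+Δy²) = 9.3408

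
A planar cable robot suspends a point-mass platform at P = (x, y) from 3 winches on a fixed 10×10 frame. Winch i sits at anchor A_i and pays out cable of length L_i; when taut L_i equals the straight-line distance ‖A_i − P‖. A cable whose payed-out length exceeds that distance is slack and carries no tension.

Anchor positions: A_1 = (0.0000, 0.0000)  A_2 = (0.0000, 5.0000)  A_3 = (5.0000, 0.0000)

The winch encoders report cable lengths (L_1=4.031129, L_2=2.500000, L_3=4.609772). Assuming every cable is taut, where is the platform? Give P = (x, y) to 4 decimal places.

circle eqns → linear via eq_j − eq_1; set c_j = A_j·A_j − L_j²
c_1 = 0.0000+0.0000−16.2500 = -16.2500
0.0000·x − 10.0000·y = c_1−c_2 = -35.0000
-10.0000·x + 0.0000·y = c_1−c_3 = -20.0000
solve first two rows → x=2.0000, y=3.5000

(2.0000, 3.5000)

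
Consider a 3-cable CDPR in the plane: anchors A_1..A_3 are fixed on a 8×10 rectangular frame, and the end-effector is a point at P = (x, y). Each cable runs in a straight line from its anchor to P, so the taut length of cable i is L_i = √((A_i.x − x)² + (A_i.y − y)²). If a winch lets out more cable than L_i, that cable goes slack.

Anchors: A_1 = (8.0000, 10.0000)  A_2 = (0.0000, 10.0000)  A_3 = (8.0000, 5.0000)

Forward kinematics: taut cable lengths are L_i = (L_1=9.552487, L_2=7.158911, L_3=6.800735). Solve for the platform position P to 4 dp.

expand ‖A_i−P‖²=L_i² and subtract eq 1 (q_i ≔ ‖A_i‖²−L_i²)
q_1 = 64.0000+100.0000−91.2500 = 72.7500
eq1−eq2 → [16.0000  0.0000]·P = 24.0000
eq1−eq3 → [0.0000  10.0000]·P = 30.0000
2×2 solve → P = (1.5000, 3.0000)

(1.5000, 3.0000)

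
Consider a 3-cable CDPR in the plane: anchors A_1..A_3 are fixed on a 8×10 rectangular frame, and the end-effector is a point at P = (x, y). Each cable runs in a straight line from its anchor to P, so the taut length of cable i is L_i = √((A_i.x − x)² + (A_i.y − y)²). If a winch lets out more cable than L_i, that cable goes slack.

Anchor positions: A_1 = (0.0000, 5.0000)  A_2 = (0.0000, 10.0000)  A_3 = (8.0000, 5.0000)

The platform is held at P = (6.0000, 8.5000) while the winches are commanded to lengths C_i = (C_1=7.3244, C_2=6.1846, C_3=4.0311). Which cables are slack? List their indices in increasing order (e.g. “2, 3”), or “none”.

1

i=1: geometric 6.9462 vs commanded 7.3244 ⇒ slack
i=2: geometric 6.1847 vs commanded 6.1846 ⇒ taut
i=3: geometric 4.0311 vs commanded 4.0311 ⇒ taut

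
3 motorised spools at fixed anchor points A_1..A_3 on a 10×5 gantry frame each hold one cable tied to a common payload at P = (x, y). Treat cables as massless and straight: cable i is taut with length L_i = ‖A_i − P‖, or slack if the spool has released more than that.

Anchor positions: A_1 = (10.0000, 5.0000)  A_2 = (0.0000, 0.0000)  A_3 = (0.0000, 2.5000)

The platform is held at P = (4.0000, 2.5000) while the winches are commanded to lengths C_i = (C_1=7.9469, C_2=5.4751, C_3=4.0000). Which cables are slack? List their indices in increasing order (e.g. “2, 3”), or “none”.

1, 2

cable 1: L_1 = ‖A_1−P‖ = 6.5000;  C_1 = 7.9469 → slack
cable 2: L_2 = ‖A_2−P‖ = 4.7170;  C_2 = 5.4751 → slack
cable 3: L_3 = ‖A_3−P‖ = 4.0000;  C_3 = 4.0000 → taut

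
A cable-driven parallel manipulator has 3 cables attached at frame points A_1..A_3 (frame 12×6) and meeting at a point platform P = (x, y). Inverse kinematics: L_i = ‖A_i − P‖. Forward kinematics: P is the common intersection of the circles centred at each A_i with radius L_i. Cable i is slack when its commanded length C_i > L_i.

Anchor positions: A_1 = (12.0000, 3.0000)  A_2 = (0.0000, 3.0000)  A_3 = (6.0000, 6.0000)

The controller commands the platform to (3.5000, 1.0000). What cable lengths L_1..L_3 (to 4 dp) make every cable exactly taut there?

cable 1: Δx=8.5000, Δy=2.0000; L_1 = √(Δx²+Δy²) = 8.7321
cable 2: Δx=-3.5000, Δy=2.0000; L_2 = √(Δx²+Δy²) = 4.0311
cable 3: Δx=2.5000, Δy=5.0000; L_3 = √(Δx²+Δy²) = 5.5902

(8.7321, 4.0311, 5.5902)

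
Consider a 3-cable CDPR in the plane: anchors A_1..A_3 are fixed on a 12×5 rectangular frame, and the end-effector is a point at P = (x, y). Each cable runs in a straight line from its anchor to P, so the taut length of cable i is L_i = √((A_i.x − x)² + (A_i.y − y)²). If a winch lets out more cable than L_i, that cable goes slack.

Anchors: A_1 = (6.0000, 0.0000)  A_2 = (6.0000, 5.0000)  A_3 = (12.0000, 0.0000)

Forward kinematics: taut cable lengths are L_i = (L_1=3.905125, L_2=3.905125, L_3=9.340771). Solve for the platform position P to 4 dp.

(3.0000, 2.5000)

each cable: (A_i−P)·(A_i−P) = L_i²; let q_i = ‖A_i‖²−L_i²
q_1 = 36.0000+0.0000−15.2500 = 20.7500
row 1: 0.0000x − 10.0000y = -25.0000  (q_2=45.7500)
row 2: -12.0000x + 0.0000y = -36.0000  (q_3=56.7500)
Cramer on rows 1–2 → x = 3.0000, y = 2.5000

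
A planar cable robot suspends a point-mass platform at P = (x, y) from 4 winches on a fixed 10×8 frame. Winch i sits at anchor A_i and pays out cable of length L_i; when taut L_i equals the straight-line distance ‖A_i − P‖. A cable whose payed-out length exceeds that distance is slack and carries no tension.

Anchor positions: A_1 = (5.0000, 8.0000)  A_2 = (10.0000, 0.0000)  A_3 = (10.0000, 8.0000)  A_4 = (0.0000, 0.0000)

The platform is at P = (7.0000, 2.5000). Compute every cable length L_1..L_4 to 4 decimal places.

L_1 = √((5.0000−7.0000)² + (8.0000−2.5000)²) = 5.8523
L_2 = √((10.0000−7.0000)² + (0.0000−2.5000)²) = 3.9051
L_3 = √((10.0000−7.0000)² + (8.0000−2.5000)²) = 6.2650
L_4 = √((0.0000−7.0000)² + (0.0000−2.5000)²) = 7.4330

(5.8523, 3.9051, 6.2650, 7.4330)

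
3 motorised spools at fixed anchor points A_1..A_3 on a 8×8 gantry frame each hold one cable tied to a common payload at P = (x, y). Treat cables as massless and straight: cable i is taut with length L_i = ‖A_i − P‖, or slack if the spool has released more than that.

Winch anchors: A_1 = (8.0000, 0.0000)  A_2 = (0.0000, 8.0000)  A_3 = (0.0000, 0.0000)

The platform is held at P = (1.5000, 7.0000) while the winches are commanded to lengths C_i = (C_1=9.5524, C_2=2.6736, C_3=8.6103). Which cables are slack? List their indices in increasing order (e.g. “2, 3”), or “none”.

2, 3

cable 1: √((6.5000)²+(-7.0000)²)=9.5525, C_1=9.5524: taut
cable 2: √((-1.5000)²+(1.0000)²)=1.8028, C_2=2.6736: slack
cable 3: √((-1.5000)²+(-7.0000)²)=7.1589, C_3=8.6103: slack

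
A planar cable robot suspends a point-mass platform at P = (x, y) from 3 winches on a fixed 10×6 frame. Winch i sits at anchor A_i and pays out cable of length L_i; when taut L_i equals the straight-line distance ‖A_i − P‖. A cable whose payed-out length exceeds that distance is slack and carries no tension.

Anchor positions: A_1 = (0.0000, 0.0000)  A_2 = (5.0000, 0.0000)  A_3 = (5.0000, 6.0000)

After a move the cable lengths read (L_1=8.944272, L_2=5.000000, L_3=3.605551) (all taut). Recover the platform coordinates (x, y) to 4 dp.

(8.0000, 4.0000)

expand ‖A_i−P‖²=L_i² and subtract eq 1 (q_i ≔ ‖A_i‖²−L_i²)
q_1 = 0.0000+0.0000−80.0000 = -80.0000
eq1−eq2 → [-10.0000  0.0000]·P = -80.0000
eq1−eq3 → [-10.0000  -12.0000]·P = -128.0000
2×2 solve → P = (8.0000, 4.0000)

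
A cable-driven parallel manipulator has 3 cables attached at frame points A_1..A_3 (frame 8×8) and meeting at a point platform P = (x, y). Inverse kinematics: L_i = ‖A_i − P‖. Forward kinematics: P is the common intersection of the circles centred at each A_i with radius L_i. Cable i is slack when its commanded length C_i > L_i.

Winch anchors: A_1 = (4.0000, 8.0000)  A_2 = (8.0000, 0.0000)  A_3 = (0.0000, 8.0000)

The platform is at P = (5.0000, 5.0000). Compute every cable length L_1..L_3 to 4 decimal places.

(3.1623, 5.8310, 5.8310)

L_1: Δ = A_1−P = (-1.0000, 3.0000) → ‖Δ‖ = √10.0000 = 3.1623
L_2: Δ = A_2−P = (3.0000, -5.0000) → ‖Δ‖ = √34.0000 = 5.8310
L_3: Δ = A_3−P = (-5.0000, 3.0000) → ‖Δ‖ = √34.0000 = 5.8310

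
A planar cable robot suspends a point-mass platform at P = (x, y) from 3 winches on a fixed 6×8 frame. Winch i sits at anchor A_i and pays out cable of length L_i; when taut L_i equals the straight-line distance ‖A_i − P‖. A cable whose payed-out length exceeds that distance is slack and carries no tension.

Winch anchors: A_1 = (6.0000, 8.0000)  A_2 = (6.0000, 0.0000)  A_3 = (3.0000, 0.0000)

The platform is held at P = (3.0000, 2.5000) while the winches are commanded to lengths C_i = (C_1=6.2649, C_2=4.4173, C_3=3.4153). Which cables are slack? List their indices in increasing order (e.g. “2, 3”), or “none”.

2, 3

cable 1: L_1 = ‖A_1−P‖ = 6.2650;  C_1 = 6.2649 → taut
cable 2: L_2 = ‖A_2−P‖ = 3.9051;  C_2 = 4.4173 → slack
cable 3: L_3 = ‖A_3−P‖ = 2.5000;  C_3 = 3.4153 → slack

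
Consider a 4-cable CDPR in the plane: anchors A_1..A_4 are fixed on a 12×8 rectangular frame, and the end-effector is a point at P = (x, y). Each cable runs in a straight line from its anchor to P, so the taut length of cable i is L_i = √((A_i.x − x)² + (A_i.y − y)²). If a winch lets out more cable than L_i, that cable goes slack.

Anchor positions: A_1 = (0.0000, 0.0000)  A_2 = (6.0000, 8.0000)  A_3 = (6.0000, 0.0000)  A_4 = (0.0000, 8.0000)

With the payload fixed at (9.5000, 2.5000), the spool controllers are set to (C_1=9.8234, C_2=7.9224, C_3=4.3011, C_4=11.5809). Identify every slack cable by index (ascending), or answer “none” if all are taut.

2, 4

cable 1: L_1 = ‖A_1−P‖ = 9.8234;  C_1 = 9.8234 → taut
cable 2: L_2 = ‖A_2−P‖ = 6.5192;  C_2 = 7.9224 → slack
cable 3: L_3 = ‖A_3−P‖ = 4.3012;  C_3 = 4.3011 → taut
cable 4: L_4 = ‖A_4−P‖ = 10.9772;  C_4 = 11.5809 → slack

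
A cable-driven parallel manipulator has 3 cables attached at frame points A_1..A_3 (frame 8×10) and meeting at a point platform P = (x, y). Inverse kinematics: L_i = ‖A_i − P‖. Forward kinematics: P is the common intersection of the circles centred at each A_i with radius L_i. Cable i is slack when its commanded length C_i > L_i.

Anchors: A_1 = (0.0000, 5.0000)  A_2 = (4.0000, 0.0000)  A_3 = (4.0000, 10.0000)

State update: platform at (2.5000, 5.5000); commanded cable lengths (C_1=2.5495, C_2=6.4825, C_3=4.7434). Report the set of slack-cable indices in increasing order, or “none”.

cable 1: L_1 = ‖A_1−P‖ = 2.5495;  C_1 = 2.5495 → taut
cable 2: L_2 = ‖A_2−P‖ = 5.7009;  C_2 = 6.4825 → slack
cable 3: L_3 = ‖A_3−P‖ = 4.7434;  C_3 = 4.7434 → taut

2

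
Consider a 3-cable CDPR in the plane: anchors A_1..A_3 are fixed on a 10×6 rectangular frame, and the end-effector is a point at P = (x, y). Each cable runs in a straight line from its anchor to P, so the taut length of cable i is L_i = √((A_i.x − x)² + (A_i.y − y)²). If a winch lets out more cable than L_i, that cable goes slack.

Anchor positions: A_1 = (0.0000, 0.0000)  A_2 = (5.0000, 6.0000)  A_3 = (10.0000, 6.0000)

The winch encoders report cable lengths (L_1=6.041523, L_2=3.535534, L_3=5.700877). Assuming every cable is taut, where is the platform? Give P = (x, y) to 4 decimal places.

(5.5000, 2.5000)

each cable: (A_i−P)·(A_i−P) = L_i²; let c_i = ‖A_i‖²−L_i²
c_1 = 0.0000+0.0000−36.5000 = -36.5000
row 1: -10.0000x − 12.0000y = -85.0000  (c_2=48.5000)
row 2: -20.0000x − 12.0000y = -140.0000  (c_3=103.5000)
Cramer on rows 1–2 → x = 5.5000, y = 2.5000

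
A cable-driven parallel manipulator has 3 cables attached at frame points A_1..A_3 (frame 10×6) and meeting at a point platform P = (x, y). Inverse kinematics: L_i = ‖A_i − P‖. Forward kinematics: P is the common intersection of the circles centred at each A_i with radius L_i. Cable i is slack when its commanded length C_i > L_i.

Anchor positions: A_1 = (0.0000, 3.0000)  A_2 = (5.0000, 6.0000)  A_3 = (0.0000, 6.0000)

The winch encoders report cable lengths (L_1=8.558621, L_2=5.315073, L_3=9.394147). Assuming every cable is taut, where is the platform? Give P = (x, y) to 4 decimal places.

(8.5000, 2.0000)

circle eqns → linear via eq_j − eq_1; set q_j = A_j·A_j − L_j²
q_1 = 0.0000+9.0000−73.2500 = -64.2500
-10.0000·x − 6.0000·y = q_1−q_2 = -97.0000
0.0000·x − 6.0000·y = q_1−q_3 = -12.0000
solve first two rows → x=8.5000, y=2.0000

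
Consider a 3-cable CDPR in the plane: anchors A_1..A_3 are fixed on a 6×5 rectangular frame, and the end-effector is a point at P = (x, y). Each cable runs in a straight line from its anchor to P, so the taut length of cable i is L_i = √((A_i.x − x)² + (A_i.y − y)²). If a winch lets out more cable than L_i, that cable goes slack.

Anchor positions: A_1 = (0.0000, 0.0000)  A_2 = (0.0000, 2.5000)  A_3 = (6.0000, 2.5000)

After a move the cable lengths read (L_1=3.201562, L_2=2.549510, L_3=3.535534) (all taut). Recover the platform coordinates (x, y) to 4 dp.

(2.5000, 2.0000)

each cable: (A_i−P)·(A_i−P) = L_i²; let k_i = ‖A_i‖²−L_i²
k_1 = 0.0000+0.0000−10.2500 = -10.2500
row 1: 0.0000x − 5.0000y = -10.0000  (k_2=-0.2500)
row 2: -12.0000x − 5.0000y = -40.0000  (k_3=29.7500)
Cramer on rows 1–2 → x = 2.5000, y = 2.0000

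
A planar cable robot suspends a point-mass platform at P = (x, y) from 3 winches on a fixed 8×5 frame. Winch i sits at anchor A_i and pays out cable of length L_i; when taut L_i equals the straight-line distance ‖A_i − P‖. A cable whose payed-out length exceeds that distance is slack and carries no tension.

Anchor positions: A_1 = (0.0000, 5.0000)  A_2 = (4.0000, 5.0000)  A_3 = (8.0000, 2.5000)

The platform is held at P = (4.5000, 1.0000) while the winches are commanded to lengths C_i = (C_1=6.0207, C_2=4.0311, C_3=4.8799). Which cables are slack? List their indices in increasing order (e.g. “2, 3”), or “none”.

i=1: geometric 6.0208 vs commanded 6.0207 ⇒ taut
i=2: geometric 4.0311 vs commanded 4.0311 ⇒ taut
i=3: geometric 3.8079 vs commanded 4.8799 ⇒ slack

3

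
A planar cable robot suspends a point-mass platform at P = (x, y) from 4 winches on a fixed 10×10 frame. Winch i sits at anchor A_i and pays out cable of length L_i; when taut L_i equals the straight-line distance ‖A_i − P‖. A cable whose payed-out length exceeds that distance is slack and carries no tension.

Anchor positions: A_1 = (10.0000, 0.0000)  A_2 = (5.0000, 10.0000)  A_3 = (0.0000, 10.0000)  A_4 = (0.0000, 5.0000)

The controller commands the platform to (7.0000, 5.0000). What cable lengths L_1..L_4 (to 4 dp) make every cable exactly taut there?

L_1 = √((10.0000−7.0000)² + (0.0000−5.0000)²) = 5.8310
L_2 = √((5.0000−7.0000)² + (10.0000−5.0000)²) = 5.3852
L_3 = √((0.0000−7.0000)² + (10.0000−5.0000)²) = 8.6023
L_4 = √((0.0000−7.0000)² + (5.0000−5.0000)²) = 7.0000

(5.8310, 5.3852, 8.6023, 7.0000)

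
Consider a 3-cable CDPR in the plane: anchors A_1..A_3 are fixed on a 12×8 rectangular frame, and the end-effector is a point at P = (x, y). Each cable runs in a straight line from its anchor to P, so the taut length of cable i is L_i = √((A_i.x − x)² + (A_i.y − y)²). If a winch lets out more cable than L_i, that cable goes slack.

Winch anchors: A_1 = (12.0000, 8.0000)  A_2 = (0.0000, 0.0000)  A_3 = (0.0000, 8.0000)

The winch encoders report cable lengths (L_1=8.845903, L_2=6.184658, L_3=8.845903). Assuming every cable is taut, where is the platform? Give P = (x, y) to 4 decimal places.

(6.0000, 1.5000)

expand ‖A_i−P‖²=L_i² and subtract eq 1 (q_i ≔ ‖A_i‖²−L_i²)
q_1 = 144.0000+64.0000−78.2500 = 129.7500
eq1−eq2 → [24.0000  16.0000]·P = 168.0000
eq1−eq3 → [24.0000  0.0000]·P = 144.0000
2×2 solve → P = (6.0000, 1.5000)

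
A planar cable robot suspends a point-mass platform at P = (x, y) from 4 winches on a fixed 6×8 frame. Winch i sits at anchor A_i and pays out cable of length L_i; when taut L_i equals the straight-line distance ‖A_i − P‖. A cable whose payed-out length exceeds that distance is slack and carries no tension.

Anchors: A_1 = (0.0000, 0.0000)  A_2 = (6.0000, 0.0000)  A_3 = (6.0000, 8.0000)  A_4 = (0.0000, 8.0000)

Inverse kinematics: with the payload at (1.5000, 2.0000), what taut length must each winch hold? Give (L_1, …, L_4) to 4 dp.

cable 1: Δx=-1.5000, Δy=-2.0000; L_1 = √(Δx²+Δy²) = 2.5000
cable 2: Δx=4.5000, Δy=-2.0000; L_2 = √(Δx²+Δy²) = 4.9244
cable 3: Δx=4.5000, Δy=6.0000; L_3 = √(Δx²+Δy²) = 7.5000
cable 4: Δx=-1.5000, Δy=6.0000; L_4 = √(Δx²+Δy²) = 6.1847

(2.5000, 4.9244, 7.5000, 6.1847)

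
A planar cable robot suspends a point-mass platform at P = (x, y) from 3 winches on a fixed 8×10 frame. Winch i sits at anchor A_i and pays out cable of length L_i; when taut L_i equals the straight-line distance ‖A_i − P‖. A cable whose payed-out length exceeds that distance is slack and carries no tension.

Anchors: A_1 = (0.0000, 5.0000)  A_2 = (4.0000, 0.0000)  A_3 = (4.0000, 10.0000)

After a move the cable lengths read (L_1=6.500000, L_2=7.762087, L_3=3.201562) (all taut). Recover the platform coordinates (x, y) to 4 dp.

each cable: (A_i−P)·(A_i−P) = L_i²; let c_i = ‖A_i‖²−L_i²
c_1 = 0.0000+25.0000−42.2500 = -17.2500
row 1: -8.0000x + 10.0000y = 27.0000  (c_2=-44.2500)
row 2: -8.0000x − 10.0000y = -123.0000  (c_3=105.7500)
Cramer on rows 1–2 → x = 6.0000, y = 7.5000

(6.0000, 7.5000)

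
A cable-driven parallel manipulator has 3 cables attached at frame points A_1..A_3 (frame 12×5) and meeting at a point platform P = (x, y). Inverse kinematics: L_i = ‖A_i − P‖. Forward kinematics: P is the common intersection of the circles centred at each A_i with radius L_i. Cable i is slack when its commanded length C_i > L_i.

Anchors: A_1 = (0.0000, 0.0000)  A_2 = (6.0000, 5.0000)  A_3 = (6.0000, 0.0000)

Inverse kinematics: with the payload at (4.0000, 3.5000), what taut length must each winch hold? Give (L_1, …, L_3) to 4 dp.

L_1: Δ = A_1−P = (-4.0000, -3.5000) → ‖Δ‖ = √28.2500 = 5.3151
L_2: Δ = A_2−P = (2.0000, 1.5000) → ‖Δ‖ = √6.2500 = 2.5000
L_3: Δ = A_3−P = (2.0000, -3.5000) → ‖Δ‖ = √16.2500 = 4.0311

(5.3151, 2.5000, 4.0311)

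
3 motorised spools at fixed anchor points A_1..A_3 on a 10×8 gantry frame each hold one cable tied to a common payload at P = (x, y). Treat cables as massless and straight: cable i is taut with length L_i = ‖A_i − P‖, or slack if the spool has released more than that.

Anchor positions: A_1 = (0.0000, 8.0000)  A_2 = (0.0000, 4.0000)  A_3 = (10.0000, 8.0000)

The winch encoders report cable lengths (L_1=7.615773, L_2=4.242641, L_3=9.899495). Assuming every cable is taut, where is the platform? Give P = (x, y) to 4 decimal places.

(3.0000, 1.0000)

expand ‖A_i−P‖²=L_i² and subtract eq 1 (c_i ≔ ‖A_i‖²−L_i²)
c_1 = 0.0000+64.0000−58.0000 = 6.0000
eq1−eq2 → [0.0000  8.0000]·P = 8.0000
eq1−eq3 → [-20.0000  0.0000]·P = -60.0000
2×2 solve → P = (3.0000, 1.0000)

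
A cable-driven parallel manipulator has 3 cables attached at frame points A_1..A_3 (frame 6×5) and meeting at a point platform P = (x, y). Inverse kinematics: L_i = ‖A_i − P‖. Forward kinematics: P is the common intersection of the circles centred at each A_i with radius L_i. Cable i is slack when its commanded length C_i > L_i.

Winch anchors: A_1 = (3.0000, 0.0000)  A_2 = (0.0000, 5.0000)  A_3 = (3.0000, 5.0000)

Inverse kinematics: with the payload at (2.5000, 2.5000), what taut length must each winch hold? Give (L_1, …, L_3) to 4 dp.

(2.5495, 3.5355, 2.5495)

L_1: Δ = A_1−P = (0.5000, -2.5000) → ‖Δ‖ = √6.5000 = 2.5495
L_2: Δ = A_2−P = (-2.5000, 2.5000) → ‖Δ‖ = √12.5000 = 3.5355
L_3: Δ = A_3−P = (0.5000, 2.5000) → ‖Δ‖ = √6.5000 = 2.5495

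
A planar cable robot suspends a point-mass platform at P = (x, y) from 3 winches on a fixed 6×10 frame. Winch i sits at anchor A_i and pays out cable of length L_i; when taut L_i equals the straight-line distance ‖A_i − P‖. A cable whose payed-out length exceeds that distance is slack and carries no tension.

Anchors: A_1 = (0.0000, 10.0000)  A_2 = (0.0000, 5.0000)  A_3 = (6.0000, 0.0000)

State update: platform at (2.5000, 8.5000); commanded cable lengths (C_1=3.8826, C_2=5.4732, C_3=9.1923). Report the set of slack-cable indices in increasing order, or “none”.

1, 2

cable 1: √((-2.5000)²+(1.5000)²)=2.9155, C_1=3.8826: slack
cable 2: √((-2.5000)²+(-3.5000)²)=4.3012, C_2=5.4732: slack
cable 3: √((3.5000)²+(-8.5000)²)=9.1924, C_3=9.1923: taut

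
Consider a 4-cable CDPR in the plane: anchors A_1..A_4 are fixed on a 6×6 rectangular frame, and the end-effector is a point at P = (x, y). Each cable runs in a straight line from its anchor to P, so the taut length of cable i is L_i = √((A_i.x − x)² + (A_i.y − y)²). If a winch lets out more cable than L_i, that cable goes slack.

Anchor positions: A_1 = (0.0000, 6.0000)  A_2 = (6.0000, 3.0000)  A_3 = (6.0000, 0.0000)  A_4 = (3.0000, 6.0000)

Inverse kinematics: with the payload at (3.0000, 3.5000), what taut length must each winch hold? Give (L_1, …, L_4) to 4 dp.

(3.9051, 3.0414, 4.6098, 2.5000)

L_1 = √((0.0000−3.0000)² + (6.0000−3.5000)²) = 3.9051
L_2 = √((6.0000−3.0000)² + (3.0000−3.5000)²) = 3.0414
L_3 = √((6.0000−3.0000)² + (0.0000−3.5000)²) = 4.6098
L_4 = √((3.0000−3.0000)² + (6.0000−3.5000)²) = 2.5000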